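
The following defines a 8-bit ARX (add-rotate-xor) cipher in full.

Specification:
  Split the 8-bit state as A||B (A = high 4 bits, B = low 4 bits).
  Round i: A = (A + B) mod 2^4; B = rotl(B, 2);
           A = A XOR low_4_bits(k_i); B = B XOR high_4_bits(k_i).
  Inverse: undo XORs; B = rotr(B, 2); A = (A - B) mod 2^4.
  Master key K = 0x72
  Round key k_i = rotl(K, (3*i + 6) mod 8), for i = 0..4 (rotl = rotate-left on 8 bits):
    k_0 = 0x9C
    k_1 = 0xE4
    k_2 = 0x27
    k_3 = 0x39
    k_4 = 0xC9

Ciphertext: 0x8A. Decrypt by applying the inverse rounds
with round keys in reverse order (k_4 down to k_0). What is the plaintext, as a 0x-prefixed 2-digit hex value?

0x1A

s_0 = ciphertext = 0x8A
s_1 = InvRound(s_0, k_4) = 0x89
s_2 = InvRound(s_1, k_3) = 0x7A
s_3 = InvRound(s_2, k_2) = 0xE2
s_4 = InvRound(s_3, k_1) = 0x73
s_5 = InvRound(s_4, k_0) = 0x1A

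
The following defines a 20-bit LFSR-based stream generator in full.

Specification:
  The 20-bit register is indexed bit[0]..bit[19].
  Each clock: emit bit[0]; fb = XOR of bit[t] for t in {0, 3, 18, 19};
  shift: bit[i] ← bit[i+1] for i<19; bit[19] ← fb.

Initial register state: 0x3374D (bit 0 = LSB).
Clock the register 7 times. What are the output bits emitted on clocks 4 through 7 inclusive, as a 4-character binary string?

reg_0 = 0x3374D
clock 1: out=1, reg = 0x19BA6
clock 2: out=0, reg = 0x0CDD3
clock 3: out=1, reg = 0x866E9
clock 4: out=1, reg = 0xC3374
clock 5: out=0, reg = 0x619BA
clock 6: out=0, reg = 0x30CDD
clock 7: out=1, reg = 0x1866E

1001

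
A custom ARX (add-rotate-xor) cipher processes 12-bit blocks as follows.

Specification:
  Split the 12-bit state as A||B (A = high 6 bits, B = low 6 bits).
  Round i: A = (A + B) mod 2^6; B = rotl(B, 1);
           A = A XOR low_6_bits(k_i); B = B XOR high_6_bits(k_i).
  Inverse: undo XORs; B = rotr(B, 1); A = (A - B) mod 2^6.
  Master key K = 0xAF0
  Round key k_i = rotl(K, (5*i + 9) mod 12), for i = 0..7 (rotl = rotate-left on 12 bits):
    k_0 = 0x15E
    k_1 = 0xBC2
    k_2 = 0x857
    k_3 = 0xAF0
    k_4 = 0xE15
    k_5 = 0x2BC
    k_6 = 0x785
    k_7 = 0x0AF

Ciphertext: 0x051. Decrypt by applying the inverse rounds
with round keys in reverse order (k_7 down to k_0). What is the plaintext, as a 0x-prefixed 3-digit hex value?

s_0 = ciphertext = 0x051
s_1 = InvRound(s_0, k_7) = 0x169
s_2 = InvRound(s_1, k_6) = 0x17B
s_3 = InvRound(s_2, k_5) = 0x078
s_4 = InvRound(s_3, k_4) = 0x500
s_5 = InvRound(s_4, k_3) = 0xBF5
s_6 = InvRound(s_5, k_2) = 0xB8A
s_7 = InvRound(s_6, k_1) = 0xEB2
s_8 = InvRound(s_7, k_0) = 0xA7B

0xA7B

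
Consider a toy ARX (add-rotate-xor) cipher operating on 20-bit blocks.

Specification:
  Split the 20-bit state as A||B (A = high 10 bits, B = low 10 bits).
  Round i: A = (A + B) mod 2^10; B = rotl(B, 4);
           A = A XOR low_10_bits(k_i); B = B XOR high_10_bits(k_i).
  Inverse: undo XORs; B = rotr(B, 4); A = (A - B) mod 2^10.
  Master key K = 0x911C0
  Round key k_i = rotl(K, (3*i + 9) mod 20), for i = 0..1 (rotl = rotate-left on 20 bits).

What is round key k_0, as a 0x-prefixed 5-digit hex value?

K = 0x911C0
k_0 = rotl(K, (3*0+9) mod 20) = rotl(K, 9) = 0x38122

0x38122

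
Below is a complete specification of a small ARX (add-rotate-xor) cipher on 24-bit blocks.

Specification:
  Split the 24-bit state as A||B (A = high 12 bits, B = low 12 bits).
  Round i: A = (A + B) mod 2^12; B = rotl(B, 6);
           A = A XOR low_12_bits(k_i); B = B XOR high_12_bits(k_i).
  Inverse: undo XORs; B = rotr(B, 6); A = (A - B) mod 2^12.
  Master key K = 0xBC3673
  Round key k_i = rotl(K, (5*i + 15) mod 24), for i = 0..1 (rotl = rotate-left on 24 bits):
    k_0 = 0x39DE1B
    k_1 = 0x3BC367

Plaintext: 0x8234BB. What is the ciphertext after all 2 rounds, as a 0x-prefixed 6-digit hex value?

s_0 = plaintext = 0x8234BB
s_1 = Round(s_0, k_0) = 0x2C5D4F
s_2 = Round(s_1, k_1) = 0x373049

0x373049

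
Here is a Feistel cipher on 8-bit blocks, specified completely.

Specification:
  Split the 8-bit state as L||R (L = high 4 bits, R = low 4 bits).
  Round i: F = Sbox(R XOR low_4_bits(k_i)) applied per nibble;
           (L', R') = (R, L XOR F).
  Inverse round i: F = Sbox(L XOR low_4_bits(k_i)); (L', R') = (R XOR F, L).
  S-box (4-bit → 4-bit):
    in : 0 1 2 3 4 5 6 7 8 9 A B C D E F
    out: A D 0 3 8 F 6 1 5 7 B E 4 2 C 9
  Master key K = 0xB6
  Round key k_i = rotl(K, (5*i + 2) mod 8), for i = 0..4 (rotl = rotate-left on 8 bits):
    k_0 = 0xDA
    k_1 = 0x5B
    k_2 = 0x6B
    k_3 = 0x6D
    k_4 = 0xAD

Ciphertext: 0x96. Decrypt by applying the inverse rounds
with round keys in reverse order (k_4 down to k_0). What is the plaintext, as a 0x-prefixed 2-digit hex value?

s_0 = ciphertext = 0x96
s_1 = InvRound(s_0, k_4) = 0xE9
s_2 = InvRound(s_1, k_3) = 0xAE
s_3 = InvRound(s_2, k_2) = 0x3A
s_4 = InvRound(s_3, k_1) = 0xF3
s_5 = InvRound(s_4, k_0) = 0xCF

0xCF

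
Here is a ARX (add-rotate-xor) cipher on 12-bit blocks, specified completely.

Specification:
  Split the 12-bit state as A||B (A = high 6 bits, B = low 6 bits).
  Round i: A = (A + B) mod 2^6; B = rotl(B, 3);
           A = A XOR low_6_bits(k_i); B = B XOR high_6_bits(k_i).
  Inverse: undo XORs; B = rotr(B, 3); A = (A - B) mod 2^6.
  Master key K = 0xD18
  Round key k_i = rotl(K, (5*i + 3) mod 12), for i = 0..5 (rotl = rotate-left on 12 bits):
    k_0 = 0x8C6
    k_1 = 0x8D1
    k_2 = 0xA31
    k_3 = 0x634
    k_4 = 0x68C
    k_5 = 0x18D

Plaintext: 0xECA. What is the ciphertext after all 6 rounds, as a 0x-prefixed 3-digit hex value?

0x83D

s_0 = plaintext = 0xECA
s_1 = Round(s_0, k_0) = 0x0F2
s_2 = Round(s_1, k_1) = 0x935
s_3 = Round(s_2, k_2) = 0xA06
s_4 = Round(s_3, k_3) = 0x6A8
s_5 = Round(s_4, k_4) = 0x39F
s_6 = Round(s_5, k_5) = 0x83D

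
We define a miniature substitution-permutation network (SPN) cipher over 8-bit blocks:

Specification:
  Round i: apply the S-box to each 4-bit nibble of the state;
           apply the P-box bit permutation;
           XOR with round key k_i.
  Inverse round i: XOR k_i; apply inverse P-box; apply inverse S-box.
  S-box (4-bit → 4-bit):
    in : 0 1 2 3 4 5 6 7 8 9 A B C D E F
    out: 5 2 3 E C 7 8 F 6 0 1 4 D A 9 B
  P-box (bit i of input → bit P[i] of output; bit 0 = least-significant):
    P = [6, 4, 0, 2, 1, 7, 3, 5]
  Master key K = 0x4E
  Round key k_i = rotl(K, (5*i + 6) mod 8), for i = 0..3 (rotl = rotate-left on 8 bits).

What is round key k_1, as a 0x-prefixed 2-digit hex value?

K = 0x4E
k_0 = rotl(K, (5*0+6) mod 8) = rotl(K, 6) = 0x93
k_1 = rotl(K, (5*1+6) mod 8) = rotl(K, 3) = 0x72

0x72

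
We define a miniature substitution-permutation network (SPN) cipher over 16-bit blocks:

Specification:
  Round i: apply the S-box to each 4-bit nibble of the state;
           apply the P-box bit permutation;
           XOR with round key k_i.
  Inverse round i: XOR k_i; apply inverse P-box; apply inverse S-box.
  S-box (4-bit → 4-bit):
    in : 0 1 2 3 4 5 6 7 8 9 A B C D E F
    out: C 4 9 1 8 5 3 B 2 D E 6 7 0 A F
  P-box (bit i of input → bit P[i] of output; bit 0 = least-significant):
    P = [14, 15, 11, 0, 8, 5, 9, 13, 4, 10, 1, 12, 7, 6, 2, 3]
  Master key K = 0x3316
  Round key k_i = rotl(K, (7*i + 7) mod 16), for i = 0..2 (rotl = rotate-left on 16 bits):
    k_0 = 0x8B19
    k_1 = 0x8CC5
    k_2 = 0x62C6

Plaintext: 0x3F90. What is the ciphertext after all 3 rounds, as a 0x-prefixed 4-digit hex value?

s_0 = plaintext = 0x3F90
s_1 = Round(s_0, k_0) = 0xB48A
s_2 = Round(s_1, k_1) = 0x14A0
s_3 = Round(s_2, k_2) = 0x58E3

0x58E3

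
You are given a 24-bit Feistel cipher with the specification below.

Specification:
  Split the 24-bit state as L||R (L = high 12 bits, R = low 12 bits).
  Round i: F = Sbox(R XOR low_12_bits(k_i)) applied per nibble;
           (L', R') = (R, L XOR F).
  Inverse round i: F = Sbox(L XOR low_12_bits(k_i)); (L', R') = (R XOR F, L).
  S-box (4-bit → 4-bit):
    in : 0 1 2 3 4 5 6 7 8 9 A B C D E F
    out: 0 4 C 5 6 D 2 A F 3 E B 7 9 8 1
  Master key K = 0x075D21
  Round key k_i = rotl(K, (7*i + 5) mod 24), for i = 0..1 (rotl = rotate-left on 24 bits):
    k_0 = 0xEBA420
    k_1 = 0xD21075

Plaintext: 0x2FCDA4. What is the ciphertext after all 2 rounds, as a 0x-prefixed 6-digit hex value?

0x10A905

s_0 = plaintext = 0x2FCDA4
s_1 = Round(s_0, k_0) = 0xDA410A
s_2 = Round(s_1, k_1) = 0x10A905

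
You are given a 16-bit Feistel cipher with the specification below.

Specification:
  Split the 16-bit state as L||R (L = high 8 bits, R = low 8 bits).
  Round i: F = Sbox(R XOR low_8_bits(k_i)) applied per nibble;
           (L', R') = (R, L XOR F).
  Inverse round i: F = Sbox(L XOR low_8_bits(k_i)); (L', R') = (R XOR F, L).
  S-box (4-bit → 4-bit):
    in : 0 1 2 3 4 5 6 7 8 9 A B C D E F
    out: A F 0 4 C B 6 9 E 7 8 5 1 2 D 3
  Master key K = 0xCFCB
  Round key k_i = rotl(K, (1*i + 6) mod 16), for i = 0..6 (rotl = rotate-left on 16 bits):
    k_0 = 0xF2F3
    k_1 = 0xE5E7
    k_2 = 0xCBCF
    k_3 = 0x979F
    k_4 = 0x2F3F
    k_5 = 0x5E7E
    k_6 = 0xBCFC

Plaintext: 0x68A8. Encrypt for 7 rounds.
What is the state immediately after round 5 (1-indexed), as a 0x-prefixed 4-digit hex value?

s_0 = plaintext = 0x68A8
s_1 = Round(s_0, k_0) = 0xA8DD
s_2 = Round(s_1, k_1) = 0xDDE0
s_3 = Round(s_2, k_2) = 0xE0DE
s_4 = Round(s_3, k_3) = 0xDE2F
s_5 = Round(s_4, k_4) = 0x2F24
s_6 = Round(s_5, k_5) = 0x2497
s_7 = Round(s_6, k_6) = 0x9741

0x2F24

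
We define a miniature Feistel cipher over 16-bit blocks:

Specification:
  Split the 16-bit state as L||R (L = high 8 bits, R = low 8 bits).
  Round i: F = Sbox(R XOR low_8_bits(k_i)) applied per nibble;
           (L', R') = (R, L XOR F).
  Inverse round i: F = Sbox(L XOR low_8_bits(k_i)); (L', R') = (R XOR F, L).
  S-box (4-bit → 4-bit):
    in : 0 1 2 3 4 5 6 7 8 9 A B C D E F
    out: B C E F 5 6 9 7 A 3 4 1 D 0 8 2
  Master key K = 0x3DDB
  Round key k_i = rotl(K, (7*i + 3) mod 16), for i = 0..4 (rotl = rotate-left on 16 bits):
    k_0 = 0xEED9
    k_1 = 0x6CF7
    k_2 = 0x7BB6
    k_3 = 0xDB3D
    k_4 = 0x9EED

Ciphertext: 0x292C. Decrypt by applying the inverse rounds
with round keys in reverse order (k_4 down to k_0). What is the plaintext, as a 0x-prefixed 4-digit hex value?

s_0 = ciphertext = 0x292C
s_1 = InvRound(s_0, k_4) = 0xF929
s_2 = InvRound(s_1, k_3) = 0xFCF9
s_3 = InvRound(s_2, k_2) = 0xADFC
s_4 = InvRound(s_3, k_1) = 0x98AD
s_5 = InvRound(s_4, k_0) = 0xF198

0xF198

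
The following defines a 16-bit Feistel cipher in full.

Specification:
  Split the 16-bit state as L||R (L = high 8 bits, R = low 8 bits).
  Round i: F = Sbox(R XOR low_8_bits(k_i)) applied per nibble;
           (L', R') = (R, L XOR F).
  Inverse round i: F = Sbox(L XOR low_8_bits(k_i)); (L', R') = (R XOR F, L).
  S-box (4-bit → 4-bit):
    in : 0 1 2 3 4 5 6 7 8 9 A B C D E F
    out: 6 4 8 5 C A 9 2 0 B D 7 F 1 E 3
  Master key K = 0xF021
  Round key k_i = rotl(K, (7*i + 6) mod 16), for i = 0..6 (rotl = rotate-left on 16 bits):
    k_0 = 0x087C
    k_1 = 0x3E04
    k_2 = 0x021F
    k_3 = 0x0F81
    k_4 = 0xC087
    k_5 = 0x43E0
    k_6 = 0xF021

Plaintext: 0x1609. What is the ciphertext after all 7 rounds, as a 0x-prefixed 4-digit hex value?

s_0 = plaintext = 0x1609
s_1 = Round(s_0, k_0) = 0x093C
s_2 = Round(s_1, k_1) = 0x3C59
s_3 = Round(s_2, k_2) = 0x59F5
s_4 = Round(s_3, k_3) = 0xF575
s_5 = Round(s_4, k_4) = 0x75CD
s_6 = Round(s_5, k_5) = 0xCDF4
s_7 = Round(s_6, k_6) = 0xF4D7

0xF4D7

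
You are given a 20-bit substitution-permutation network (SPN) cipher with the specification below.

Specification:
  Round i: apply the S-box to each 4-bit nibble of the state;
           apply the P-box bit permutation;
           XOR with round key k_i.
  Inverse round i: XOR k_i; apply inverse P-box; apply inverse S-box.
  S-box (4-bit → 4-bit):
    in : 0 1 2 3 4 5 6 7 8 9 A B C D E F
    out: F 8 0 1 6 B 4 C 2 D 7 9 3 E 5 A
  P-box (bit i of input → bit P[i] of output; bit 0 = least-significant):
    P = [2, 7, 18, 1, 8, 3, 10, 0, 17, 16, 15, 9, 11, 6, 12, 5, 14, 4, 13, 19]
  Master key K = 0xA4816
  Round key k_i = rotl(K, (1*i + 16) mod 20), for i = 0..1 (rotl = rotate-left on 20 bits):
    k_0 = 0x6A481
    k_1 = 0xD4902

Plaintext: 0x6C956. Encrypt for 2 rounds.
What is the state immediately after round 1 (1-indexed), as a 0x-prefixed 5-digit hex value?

0x00FC8

s_0 = plaintext = 0x6C956
s_1 = Round(s_0, k_0) = 0x00FC8
s_2 = Round(s_1, k_1) = 0x432FA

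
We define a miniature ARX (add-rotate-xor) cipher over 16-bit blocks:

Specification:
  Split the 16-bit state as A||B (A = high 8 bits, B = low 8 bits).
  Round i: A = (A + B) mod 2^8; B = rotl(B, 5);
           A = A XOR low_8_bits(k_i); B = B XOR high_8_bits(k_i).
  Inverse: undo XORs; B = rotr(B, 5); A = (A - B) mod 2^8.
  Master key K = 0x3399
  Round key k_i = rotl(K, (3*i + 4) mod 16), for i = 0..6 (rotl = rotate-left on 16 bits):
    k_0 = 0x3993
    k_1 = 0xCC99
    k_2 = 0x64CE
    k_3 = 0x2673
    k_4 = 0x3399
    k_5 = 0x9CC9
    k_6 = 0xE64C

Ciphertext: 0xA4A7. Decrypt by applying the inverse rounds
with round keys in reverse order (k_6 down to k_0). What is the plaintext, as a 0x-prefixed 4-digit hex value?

0xCC93

s_0 = ciphertext = 0xA4A7
s_1 = InvRound(s_0, k_6) = 0xDE0A
s_2 = InvRound(s_1, k_5) = 0x63B4
s_3 = InvRound(s_2, k_4) = 0xBE3C
s_4 = InvRound(s_3, k_3) = 0xFDD0
s_5 = InvRound(s_4, k_2) = 0x8EA5
s_6 = InvRound(s_5, k_1) = 0xCC4B
s_7 = InvRound(s_6, k_0) = 0xCC93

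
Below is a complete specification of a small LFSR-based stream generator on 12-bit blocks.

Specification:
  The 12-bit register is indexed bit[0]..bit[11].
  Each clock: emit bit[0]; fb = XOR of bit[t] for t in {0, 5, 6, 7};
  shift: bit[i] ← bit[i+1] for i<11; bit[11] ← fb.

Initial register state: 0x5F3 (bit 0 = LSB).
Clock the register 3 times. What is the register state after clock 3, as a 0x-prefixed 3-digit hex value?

reg_0 = 0x5F3
clock 1: out=1, reg = 0x2F9
clock 2: out=1, reg = 0x17C
clock 3: out=0, reg = 0x0BE

0x0BE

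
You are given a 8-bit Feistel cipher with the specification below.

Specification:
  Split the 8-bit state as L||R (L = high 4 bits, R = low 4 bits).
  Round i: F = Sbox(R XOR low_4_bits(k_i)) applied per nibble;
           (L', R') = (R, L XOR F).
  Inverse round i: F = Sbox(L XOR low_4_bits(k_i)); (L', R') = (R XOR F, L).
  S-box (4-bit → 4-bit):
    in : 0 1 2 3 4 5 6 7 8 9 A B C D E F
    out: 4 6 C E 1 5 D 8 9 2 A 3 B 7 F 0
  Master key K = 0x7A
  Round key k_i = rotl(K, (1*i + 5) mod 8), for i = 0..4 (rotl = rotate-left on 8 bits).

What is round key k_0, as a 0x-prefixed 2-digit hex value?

K = 0x7A
k_0 = rotl(K, (1*0+5) mod 8) = rotl(K, 5) = 0x4F

0x4F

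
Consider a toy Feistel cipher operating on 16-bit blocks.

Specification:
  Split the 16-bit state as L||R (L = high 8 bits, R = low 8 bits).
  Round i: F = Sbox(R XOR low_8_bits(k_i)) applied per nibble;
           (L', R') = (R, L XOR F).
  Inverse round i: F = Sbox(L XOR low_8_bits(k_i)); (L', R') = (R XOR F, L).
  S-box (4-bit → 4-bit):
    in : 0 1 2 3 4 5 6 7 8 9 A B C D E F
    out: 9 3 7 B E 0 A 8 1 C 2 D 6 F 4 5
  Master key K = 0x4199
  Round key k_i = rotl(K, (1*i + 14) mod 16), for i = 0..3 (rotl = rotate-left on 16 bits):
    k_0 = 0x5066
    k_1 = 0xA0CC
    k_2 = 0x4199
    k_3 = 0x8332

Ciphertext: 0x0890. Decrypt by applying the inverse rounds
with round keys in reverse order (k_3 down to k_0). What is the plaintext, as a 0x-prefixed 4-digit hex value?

0x541E

s_0 = ciphertext = 0x0890
s_1 = InvRound(s_0, k_3) = 0x2208
s_2 = InvRound(s_1, k_2) = 0xD522
s_3 = InvRound(s_2, k_1) = 0x1ED5
s_4 = InvRound(s_3, k_0) = 0x541E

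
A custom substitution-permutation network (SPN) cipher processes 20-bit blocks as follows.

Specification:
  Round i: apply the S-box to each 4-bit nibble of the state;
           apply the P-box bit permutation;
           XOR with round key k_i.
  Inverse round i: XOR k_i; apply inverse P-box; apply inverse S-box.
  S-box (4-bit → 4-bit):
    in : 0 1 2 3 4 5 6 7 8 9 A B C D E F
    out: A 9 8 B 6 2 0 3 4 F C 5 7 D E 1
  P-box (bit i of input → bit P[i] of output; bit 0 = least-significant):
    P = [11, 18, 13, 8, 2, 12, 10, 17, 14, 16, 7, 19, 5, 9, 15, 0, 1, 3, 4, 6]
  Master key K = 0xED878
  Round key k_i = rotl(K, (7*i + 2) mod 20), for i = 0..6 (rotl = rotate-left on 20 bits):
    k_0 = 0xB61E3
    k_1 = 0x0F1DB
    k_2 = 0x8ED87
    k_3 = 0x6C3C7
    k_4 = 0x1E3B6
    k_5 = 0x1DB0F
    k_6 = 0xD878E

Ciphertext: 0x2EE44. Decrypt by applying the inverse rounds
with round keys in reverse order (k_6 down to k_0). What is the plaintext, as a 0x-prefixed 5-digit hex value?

0x4B090

s_0 = ciphertext = 0x2EE44
s_1 = InvRound(s_0, k_6) = 0x36929
s_2 = InvRound(s_1, k_5) = 0xFC638
s_3 = InvRound(s_2, k_4) = 0x76ADE
s_4 = InvRound(s_3, k_3) = 0x4A56D
s_5 = InvRound(s_4, k_2) = 0x3FD67
s_6 = InvRound(s_5, k_1) = 0x4F4DF
s_7 = InvRound(s_6, k_0) = 0x4B090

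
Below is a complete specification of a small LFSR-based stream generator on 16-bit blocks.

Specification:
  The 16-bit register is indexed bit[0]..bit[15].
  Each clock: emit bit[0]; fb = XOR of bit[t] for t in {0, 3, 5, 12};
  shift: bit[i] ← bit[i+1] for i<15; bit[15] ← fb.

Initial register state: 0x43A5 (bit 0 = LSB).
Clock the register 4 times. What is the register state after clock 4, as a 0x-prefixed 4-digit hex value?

0x843A

reg_0 = 0x43A5
clock 1: out=1, reg = 0x21D2
clock 2: out=0, reg = 0x10E9
clock 3: out=1, reg = 0x0874
clock 4: out=0, reg = 0x843A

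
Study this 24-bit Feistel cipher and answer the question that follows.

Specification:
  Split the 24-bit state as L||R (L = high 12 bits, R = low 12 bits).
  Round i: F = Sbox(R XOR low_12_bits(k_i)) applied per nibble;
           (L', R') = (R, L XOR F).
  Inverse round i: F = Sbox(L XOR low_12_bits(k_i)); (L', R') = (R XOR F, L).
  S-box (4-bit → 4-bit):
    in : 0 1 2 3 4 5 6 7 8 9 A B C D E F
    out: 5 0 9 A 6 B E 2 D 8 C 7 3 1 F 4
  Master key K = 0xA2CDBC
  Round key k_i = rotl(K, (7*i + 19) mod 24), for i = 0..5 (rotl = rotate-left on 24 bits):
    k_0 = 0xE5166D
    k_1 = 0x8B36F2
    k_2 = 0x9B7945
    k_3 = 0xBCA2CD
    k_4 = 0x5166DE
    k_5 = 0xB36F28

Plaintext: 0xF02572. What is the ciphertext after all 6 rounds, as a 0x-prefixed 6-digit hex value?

s_0 = plaintext = 0xF02572
s_1 = Round(s_0, k_0) = 0x572506
s_2 = Round(s_1, k_1) = 0x506F34
s_3 = Round(s_2, k_2) = 0xF34B26
s_4 = Round(s_3, k_3) = 0xB267C3
s_5 = Round(s_4, k_4) = 0x7C3B27
s_6 = Round(s_5, k_5) = 0xB27197

0xB27197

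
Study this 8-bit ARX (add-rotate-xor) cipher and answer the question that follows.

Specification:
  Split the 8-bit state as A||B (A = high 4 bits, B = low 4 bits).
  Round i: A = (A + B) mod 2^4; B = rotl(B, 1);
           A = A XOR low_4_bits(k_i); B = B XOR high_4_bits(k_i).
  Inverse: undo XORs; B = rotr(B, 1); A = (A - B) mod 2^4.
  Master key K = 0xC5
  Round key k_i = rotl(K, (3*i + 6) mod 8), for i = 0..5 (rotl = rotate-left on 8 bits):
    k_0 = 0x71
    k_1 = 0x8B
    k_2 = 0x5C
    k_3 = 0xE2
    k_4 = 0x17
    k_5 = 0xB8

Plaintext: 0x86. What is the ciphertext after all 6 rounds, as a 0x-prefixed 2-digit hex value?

s_0 = plaintext = 0x86
s_1 = Round(s_0, k_0) = 0xFB
s_2 = Round(s_1, k_1) = 0x1F
s_3 = Round(s_2, k_2) = 0xCA
s_4 = Round(s_3, k_3) = 0x4B
s_5 = Round(s_4, k_4) = 0x86
s_6 = Round(s_5, k_5) = 0x67

0x67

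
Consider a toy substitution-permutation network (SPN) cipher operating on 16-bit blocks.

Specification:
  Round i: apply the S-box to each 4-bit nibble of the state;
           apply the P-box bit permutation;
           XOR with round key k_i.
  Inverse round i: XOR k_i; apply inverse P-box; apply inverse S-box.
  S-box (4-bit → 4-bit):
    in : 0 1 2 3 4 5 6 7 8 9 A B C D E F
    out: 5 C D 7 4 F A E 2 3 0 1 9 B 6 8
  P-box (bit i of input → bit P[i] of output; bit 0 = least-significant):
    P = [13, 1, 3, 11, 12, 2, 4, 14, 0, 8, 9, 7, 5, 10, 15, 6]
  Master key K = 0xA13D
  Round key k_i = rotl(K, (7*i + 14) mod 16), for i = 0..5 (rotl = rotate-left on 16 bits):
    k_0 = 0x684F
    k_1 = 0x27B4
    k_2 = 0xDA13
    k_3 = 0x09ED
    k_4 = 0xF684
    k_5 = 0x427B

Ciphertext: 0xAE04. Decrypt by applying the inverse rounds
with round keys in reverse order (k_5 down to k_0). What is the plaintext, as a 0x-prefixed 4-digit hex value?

0x325C

s_0 = ciphertext = 0xAE04
s_1 = InvRound(s_0, k_5) = 0x5B75
s_2 = InvRound(s_1, k_4) = 0x5D4C
s_3 = InvRound(s_2, k_3) = 0x9CCA
s_4 = InvRound(s_3, k_2) = 0x6214
s_5 = InvRound(s_4, k_1) = 0x96FA
s_6 = InvRound(s_5, k_0) = 0x325C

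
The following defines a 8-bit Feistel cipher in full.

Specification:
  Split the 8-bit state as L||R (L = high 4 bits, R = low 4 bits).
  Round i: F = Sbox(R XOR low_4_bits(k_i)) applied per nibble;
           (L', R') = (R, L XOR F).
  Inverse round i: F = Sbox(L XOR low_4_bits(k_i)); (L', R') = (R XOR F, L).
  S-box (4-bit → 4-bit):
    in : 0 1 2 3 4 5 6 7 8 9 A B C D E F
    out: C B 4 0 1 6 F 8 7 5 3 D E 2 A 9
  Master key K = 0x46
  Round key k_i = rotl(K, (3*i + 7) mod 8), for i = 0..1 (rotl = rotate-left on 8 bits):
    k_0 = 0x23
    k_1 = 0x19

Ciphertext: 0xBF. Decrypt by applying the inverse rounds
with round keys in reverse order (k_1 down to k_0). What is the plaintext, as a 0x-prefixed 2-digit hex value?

s_0 = ciphertext = 0xBF
s_1 = InvRound(s_0, k_1) = 0xBB
s_2 = InvRound(s_1, k_0) = 0xCB

0xCB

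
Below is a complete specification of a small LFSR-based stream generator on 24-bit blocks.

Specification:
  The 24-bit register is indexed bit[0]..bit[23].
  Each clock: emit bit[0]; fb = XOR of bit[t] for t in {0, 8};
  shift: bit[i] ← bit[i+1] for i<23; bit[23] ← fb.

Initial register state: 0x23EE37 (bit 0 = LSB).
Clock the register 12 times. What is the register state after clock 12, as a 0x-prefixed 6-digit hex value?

reg_0 = 0x23EE37
clock 1: out=1, reg = 0x91F71B
clock 2: out=1, reg = 0x48FB8D
clock 3: out=1, reg = 0x247DC6
clock 4: out=0, reg = 0x923EE3
clock 5: out=1, reg = 0xC91F71
clock 6: out=1, reg = 0x648FB8
clock 7: out=0, reg = 0xB247DC
clock 8: out=0, reg = 0xD923EE
clock 9: out=0, reg = 0xEC91F7
clock 10: out=1, reg = 0x7648FB
clock 11: out=1, reg = 0xBB247D
clock 12: out=1, reg = 0xDD923E

0xDD923E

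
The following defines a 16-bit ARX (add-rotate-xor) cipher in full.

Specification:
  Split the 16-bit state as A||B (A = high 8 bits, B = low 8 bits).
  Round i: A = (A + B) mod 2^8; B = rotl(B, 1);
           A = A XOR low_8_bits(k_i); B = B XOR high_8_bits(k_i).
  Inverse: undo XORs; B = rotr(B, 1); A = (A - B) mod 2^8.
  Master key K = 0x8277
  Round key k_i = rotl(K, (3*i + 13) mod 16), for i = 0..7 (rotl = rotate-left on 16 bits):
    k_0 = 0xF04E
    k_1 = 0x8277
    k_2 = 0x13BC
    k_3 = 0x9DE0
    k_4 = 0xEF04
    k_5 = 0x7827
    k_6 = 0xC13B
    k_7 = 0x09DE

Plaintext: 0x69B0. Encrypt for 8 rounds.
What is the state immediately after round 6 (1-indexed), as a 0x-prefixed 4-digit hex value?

0xA553

s_0 = plaintext = 0x69B0
s_1 = Round(s_0, k_0) = 0x5791
s_2 = Round(s_1, k_1) = 0x9FA1
s_3 = Round(s_2, k_2) = 0xFC50
s_4 = Round(s_3, k_3) = 0xAC3D
s_5 = Round(s_4, k_4) = 0xED95
s_6 = Round(s_5, k_5) = 0xA553
s_7 = Round(s_6, k_6) = 0xC367
s_8 = Round(s_7, k_7) = 0xF4C7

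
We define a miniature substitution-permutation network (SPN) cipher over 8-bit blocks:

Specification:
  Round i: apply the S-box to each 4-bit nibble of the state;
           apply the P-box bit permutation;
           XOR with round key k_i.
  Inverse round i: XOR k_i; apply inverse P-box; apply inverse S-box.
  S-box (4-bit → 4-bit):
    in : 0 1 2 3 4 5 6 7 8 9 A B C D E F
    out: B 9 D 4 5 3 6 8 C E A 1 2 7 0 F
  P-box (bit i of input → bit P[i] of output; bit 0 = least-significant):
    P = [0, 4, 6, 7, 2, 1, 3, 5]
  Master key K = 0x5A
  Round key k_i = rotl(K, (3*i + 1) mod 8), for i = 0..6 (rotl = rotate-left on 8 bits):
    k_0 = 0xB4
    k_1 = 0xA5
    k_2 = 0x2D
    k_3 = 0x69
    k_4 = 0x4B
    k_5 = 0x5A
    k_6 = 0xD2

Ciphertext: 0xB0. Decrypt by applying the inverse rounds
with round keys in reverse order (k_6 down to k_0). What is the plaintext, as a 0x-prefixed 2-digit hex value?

s_0 = ciphertext = 0xB0
s_1 = InvRound(s_0, k_6) = 0xA3
s_2 = InvRound(s_1, k_5) = 0x8F
s_3 = InvRound(s_2, k_4) = 0xB8
s_4 = InvRound(s_3, k_3) = 0xEF
s_5 = InvRound(s_4, k_2) = 0xC8
s_6 = InvRound(s_5, k_1) = 0x24
s_7 = InvRound(s_6, k_0) = 0xEA

0xEA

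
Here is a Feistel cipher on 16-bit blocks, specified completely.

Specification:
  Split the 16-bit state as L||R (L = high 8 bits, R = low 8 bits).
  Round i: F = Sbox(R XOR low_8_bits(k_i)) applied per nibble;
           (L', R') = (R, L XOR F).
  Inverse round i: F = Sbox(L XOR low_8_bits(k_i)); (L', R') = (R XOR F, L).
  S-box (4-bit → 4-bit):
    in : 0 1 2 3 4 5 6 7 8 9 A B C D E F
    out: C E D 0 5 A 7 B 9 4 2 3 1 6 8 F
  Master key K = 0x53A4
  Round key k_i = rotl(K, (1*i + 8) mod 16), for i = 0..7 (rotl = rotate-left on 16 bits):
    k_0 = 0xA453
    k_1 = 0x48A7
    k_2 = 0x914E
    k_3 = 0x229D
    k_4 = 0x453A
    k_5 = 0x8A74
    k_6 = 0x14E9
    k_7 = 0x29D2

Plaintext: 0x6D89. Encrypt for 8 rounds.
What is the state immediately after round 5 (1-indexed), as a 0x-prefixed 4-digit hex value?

s_0 = plaintext = 0x6D89
s_1 = Round(s_0, k_0) = 0x890F
s_2 = Round(s_1, k_1) = 0x0FA0
s_3 = Round(s_2, k_2) = 0xA087
s_4 = Round(s_3, k_3) = 0x8742
s_5 = Round(s_4, k_4) = 0x423E
s_6 = Round(s_5, k_5) = 0x3E10
s_7 = Round(s_6, k_6) = 0x10CA
s_8 = Round(s_7, k_7) = 0xCAF9

0x423E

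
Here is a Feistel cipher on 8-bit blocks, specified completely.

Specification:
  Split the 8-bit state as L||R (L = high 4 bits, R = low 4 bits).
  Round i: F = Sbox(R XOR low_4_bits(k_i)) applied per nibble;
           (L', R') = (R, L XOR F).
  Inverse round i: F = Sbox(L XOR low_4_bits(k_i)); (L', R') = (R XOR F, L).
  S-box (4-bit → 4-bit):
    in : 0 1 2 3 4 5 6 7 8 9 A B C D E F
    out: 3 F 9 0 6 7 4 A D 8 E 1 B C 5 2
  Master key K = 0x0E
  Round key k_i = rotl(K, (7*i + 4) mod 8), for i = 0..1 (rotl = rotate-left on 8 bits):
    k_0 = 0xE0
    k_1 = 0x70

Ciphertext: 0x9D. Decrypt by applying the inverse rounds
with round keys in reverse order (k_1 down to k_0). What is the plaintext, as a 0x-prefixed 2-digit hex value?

s_0 = ciphertext = 0x9D
s_1 = InvRound(s_0, k_1) = 0x59
s_2 = InvRound(s_1, k_0) = 0xE5

0xE5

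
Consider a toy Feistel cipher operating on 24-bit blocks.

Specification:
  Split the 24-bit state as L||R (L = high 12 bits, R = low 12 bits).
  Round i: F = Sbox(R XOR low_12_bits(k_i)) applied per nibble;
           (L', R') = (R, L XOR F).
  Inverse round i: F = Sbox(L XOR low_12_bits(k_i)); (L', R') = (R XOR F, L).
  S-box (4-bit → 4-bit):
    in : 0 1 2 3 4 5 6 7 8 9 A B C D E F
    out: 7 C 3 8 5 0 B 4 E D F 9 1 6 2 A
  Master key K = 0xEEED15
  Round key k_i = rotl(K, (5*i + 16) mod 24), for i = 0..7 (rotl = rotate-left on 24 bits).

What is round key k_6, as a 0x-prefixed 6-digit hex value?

0x7BBB45

K = 0xEEED15
k_0 = rotl(K, (5*0+16) mod 24) = rotl(K, 16) = 0x15EEED
k_1 = rotl(K, (5*1+16) mod 24) = rotl(K, 21) = 0xBDDDA2
k_2 = rotl(K, (5*2+16) mod 24) = rotl(K, 2) = 0xBBB457
k_3 = rotl(K, (5*3+16) mod 24) = rotl(K, 7) = 0x768AF7
k_4 = rotl(K, (5*4+16) mod 24) = rotl(K, 12) = 0xD15EEE
k_5 = rotl(K, (5*5+16) mod 24) = rotl(K, 17) = 0x2BDDDA
k_6 = rotl(K, (5*6+16) mod 24) = rotl(K, 22) = 0x7BBB45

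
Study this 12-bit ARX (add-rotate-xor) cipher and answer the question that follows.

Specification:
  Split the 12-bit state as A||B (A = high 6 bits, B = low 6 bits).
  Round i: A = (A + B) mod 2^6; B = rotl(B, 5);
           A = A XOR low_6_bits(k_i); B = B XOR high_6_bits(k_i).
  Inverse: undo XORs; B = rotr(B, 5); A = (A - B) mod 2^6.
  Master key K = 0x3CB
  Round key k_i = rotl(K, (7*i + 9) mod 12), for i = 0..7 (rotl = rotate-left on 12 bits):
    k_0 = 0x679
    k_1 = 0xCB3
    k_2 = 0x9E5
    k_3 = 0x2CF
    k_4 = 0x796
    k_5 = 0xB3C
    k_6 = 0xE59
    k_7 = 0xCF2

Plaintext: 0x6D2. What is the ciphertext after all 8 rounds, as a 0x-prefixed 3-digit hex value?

0xC6E

s_0 = plaintext = 0x6D2
s_1 = Round(s_0, k_0) = 0x510
s_2 = Round(s_1, k_1) = 0x5FA
s_3 = Round(s_2, k_2) = 0xD3A
s_4 = Round(s_3, k_3) = 0x856
s_5 = Round(s_4, k_4) = 0x855
s_6 = Round(s_5, k_5) = 0x286
s_7 = Round(s_6, k_6) = 0x27A
s_8 = Round(s_7, k_7) = 0xC6E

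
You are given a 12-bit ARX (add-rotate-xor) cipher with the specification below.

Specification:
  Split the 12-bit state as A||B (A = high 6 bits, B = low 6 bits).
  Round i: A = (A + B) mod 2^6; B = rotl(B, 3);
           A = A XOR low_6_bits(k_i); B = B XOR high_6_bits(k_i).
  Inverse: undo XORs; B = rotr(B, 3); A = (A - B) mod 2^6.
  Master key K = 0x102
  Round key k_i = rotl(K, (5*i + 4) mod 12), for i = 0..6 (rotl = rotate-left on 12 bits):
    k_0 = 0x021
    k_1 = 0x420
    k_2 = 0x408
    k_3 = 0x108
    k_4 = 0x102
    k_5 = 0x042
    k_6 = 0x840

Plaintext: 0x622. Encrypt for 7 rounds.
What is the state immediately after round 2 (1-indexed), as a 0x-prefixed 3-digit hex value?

s_0 = plaintext = 0x622
s_1 = Round(s_0, k_0) = 0x6D4
s_2 = Round(s_1, k_1) = 0x3F2
s_3 = Round(s_2, k_2) = 0x246
s_4 = Round(s_3, k_3) = 0x1F4
s_5 = Round(s_4, k_4) = 0xE62
s_6 = Round(s_5, k_5) = 0x655
s_7 = Round(s_6, k_6) = 0xB8B

0x3F2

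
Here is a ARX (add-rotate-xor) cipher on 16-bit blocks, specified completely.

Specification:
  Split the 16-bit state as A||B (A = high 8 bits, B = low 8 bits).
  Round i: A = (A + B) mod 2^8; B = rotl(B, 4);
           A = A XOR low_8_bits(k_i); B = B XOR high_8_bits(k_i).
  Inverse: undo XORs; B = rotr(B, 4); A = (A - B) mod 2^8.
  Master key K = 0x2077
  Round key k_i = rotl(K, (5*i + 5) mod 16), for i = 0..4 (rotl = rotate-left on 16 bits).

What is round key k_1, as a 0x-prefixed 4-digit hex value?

0xDC81

K = 0x2077
k_0 = rotl(K, (5*0+5) mod 16) = rotl(K, 5) = 0x0EE4
k_1 = rotl(K, (5*1+5) mod 16) = rotl(K, 10) = 0xDC81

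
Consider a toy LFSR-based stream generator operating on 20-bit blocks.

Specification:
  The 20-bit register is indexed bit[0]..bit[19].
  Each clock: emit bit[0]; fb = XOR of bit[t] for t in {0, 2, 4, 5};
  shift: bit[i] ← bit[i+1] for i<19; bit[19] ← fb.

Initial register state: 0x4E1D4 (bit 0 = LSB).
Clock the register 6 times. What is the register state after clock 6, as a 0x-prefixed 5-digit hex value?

0xC9387

reg_0 = 0x4E1D4
clock 1: out=0, reg = 0x270EA
clock 2: out=0, reg = 0x93875
clock 3: out=1, reg = 0x49C3A
clock 4: out=0, reg = 0x24E1D
clock 5: out=1, reg = 0x9270E
clock 6: out=0, reg = 0xC9387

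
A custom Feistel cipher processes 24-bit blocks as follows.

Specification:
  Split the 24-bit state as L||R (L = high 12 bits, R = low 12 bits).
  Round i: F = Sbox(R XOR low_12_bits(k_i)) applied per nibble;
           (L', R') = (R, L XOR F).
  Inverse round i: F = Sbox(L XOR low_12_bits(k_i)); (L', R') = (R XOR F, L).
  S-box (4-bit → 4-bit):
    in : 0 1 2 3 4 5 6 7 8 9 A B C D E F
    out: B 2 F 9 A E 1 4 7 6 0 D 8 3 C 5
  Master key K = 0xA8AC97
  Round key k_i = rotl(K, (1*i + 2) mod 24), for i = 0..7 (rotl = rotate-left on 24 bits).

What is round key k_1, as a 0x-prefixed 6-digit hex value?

K = 0xA8AC97
k_0 = rotl(K, (1*0+2) mod 24) = rotl(K, 2) = 0xA2B25E
k_1 = rotl(K, (1*1+2) mod 24) = rotl(K, 3) = 0x4564BD

0x4564BD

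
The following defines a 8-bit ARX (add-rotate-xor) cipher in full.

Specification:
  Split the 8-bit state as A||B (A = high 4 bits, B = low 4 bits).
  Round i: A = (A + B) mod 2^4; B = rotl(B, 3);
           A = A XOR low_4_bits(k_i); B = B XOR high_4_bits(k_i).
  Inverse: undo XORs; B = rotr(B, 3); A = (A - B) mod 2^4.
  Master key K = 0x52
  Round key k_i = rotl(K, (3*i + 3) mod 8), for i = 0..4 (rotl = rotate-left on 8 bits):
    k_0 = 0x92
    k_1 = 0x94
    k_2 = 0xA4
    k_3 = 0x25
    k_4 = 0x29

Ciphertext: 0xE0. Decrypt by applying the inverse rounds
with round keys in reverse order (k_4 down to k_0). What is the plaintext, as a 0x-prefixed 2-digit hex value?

0x86

s_0 = ciphertext = 0xE0
s_1 = InvRound(s_0, k_4) = 0x34
s_2 = InvRound(s_1, k_3) = 0xAC
s_3 = InvRound(s_2, k_2) = 0x2C
s_4 = InvRound(s_3, k_1) = 0xCA
s_5 = InvRound(s_4, k_0) = 0x86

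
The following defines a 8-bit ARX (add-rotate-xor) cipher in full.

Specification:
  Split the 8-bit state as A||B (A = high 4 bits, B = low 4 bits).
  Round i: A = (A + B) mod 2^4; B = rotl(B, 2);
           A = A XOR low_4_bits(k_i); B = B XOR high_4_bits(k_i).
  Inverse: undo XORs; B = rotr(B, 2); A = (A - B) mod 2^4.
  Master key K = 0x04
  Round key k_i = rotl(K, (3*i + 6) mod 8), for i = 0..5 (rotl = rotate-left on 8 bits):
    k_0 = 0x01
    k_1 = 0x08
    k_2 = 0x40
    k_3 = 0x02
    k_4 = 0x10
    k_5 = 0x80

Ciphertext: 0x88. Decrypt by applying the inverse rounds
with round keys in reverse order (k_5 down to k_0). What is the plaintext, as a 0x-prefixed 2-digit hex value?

s_0 = ciphertext = 0x88
s_1 = InvRound(s_0, k_5) = 0x80
s_2 = InvRound(s_1, k_4) = 0x44
s_3 = InvRound(s_2, k_3) = 0x51
s_4 = InvRound(s_3, k_2) = 0x05
s_5 = InvRound(s_4, k_1) = 0x35
s_6 = InvRound(s_5, k_0) = 0xD5

0xD5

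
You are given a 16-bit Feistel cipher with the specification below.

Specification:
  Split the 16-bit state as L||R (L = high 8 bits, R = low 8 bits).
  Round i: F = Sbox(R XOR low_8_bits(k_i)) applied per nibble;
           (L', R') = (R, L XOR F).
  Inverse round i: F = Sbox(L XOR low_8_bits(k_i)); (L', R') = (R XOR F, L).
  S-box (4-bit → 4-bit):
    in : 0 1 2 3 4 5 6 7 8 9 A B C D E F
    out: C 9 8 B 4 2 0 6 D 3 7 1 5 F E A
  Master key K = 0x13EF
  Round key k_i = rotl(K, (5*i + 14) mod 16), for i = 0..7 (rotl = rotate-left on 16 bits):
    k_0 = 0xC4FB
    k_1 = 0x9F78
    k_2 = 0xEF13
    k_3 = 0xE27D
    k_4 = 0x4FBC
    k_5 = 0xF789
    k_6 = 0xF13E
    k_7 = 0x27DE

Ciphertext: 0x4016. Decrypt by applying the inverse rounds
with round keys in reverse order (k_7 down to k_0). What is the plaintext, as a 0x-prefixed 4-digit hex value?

0xDB75

s_0 = ciphertext = 0x4016
s_1 = InvRound(s_0, k_7) = 0x2840
s_2 = InvRound(s_1, k_6) = 0xD028
s_3 = InvRound(s_2, k_5) = 0x0BD0
s_4 = InvRound(s_3, k_4) = 0xC60B
s_5 = InvRound(s_4, k_3) = 0x1AC6
s_6 = InvRound(s_5, k_2) = 0x051A
s_7 = InvRound(s_6, k_1) = 0x7505
s_8 = InvRound(s_7, k_0) = 0xDB75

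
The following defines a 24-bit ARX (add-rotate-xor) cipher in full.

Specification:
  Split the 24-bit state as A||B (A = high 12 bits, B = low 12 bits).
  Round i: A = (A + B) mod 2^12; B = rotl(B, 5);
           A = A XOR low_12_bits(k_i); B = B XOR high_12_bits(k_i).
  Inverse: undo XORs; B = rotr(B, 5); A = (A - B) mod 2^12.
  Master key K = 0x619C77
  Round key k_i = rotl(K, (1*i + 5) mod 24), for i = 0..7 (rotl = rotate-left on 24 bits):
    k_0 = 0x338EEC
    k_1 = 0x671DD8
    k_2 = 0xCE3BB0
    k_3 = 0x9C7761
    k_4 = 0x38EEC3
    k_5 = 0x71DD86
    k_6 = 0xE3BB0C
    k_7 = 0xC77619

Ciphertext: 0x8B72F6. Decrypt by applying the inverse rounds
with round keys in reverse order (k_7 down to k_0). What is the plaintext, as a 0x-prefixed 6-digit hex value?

0x07F53D

s_0 = ciphertext = 0x8B72F6
s_1 = InvRound(s_0, k_7) = 0xDBA0F4
s_2 = InvRound(s_1, k_6) = 0xEC07F6
s_3 = InvRound(s_2, k_5) = 0xDBF587
s_4 = InvRound(s_3, k_4) = 0xECC4B0
s_5 = InvRound(s_4, k_3) = 0xDC2BEB
s_6 = InvRound(s_5, k_2) = 0x23A438
s_7 = InvRound(s_6, k_1) = 0xB50492
s_8 = InvRound(s_7, k_0) = 0x07F53D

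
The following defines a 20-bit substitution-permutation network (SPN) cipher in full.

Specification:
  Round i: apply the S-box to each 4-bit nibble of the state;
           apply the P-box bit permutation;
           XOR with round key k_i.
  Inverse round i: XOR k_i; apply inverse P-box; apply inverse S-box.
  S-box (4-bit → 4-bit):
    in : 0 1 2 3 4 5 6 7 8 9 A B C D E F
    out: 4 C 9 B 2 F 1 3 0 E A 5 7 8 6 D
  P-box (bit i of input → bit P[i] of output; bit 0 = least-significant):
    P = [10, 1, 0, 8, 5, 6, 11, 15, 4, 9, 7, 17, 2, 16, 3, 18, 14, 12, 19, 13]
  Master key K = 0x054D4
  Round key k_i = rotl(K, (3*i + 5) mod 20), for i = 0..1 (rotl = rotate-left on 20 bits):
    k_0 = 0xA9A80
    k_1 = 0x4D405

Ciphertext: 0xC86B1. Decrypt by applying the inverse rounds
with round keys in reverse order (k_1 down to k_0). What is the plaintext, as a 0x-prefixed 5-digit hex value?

0x31936

s_0 = ciphertext = 0xC86B1
s_1 = InvRound(s_0, k_1) = 0xC6C68
s_2 = InvRound(s_1, k_0) = 0x31936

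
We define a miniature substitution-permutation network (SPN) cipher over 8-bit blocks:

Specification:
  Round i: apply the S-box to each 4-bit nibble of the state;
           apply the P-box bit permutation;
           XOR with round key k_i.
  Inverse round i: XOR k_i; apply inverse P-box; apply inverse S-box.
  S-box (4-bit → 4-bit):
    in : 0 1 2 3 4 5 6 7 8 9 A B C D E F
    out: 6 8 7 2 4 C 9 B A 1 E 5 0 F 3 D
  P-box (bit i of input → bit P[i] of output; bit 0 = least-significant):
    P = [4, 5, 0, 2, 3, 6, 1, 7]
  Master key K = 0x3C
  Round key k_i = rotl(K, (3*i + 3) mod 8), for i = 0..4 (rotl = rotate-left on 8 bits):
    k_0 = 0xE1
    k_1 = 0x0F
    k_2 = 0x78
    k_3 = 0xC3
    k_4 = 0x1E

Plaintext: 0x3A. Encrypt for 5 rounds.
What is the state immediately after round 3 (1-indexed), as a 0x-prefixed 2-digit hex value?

0x48

s_0 = plaintext = 0x3A
s_1 = Round(s_0, k_0) = 0x84
s_2 = Round(s_1, k_1) = 0xCE
s_3 = Round(s_2, k_2) = 0x48
s_4 = Round(s_3, k_3) = 0xE5
s_5 = Round(s_4, k_4) = 0x53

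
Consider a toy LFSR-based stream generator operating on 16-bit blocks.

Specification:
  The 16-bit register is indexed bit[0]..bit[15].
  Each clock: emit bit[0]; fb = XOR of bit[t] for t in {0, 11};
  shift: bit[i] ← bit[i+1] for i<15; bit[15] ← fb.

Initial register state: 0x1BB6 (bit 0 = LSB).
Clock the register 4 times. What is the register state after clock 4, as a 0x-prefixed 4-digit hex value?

0x51BB

reg_0 = 0x1BB6
clock 1: out=0, reg = 0x8DDB
clock 2: out=1, reg = 0x46ED
clock 3: out=1, reg = 0xA376
clock 4: out=0, reg = 0x51BB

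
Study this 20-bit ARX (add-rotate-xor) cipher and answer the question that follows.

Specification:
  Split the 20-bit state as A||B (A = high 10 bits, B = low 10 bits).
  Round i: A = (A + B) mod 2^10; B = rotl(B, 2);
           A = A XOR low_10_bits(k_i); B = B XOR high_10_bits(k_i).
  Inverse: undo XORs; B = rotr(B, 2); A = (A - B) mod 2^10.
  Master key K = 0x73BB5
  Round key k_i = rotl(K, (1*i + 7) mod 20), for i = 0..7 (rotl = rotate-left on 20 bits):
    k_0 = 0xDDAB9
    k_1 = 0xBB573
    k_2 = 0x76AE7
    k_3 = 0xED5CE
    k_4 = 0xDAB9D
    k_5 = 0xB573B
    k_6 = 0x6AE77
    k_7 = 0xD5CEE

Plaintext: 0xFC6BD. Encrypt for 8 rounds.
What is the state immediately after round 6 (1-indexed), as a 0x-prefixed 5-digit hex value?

s_0 = plaintext = 0xFC6BD
s_1 = Round(s_0, k_0) = 0x05D80
s_2 = Round(s_1, k_1) = 0x390EC
s_3 = Round(s_2, k_2) = 0xCDE6A
s_4 = Round(s_3, k_3) = 0x1BE1F
s_5 = Round(s_4, k_4) = 0x44F14
s_6 = Round(s_5, k_5) = 0xC7286
s_7 = Round(s_6, k_6) = 0xF57B1
s_8 = Round(s_7, k_7) = 0xDA190

0xC7286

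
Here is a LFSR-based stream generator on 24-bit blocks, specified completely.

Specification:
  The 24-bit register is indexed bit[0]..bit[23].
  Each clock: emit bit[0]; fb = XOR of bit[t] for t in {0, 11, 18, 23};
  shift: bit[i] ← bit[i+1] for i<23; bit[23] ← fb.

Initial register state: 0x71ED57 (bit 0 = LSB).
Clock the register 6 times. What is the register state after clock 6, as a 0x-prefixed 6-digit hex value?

0x49C7B5

reg_0 = 0x71ED57
clock 1: out=1, reg = 0x38F6AB
clock 2: out=1, reg = 0x9C7B55
clock 3: out=1, reg = 0x4E3DAA
clock 4: out=0, reg = 0x271ED5
clock 5: out=1, reg = 0x938F6A
clock 6: out=0, reg = 0x49C7B5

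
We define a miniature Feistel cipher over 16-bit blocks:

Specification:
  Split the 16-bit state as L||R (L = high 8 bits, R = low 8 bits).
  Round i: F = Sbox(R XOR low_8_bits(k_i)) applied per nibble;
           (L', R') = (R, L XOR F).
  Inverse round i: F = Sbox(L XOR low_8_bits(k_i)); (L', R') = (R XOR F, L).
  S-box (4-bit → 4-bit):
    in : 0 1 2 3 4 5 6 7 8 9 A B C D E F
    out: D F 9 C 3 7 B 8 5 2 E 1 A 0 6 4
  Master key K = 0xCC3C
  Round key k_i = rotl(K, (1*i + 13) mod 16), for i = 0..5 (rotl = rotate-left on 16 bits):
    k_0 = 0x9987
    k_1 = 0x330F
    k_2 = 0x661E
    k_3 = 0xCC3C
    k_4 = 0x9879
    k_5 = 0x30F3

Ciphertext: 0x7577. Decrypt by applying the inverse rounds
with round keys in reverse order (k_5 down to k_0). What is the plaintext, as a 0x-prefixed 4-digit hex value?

s_0 = ciphertext = 0x7577
s_1 = InvRound(s_0, k_5) = 0x2C75
s_2 = InvRound(s_1, k_4) = 0x022C
s_3 = InvRound(s_2, k_3) = 0xEA02
s_4 = InvRound(s_3, k_2) = 0x41EA
s_5 = InvRound(s_4, k_1) = 0xDC41
s_6 = InvRound(s_5, k_0) = 0x30DC

0x30DC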